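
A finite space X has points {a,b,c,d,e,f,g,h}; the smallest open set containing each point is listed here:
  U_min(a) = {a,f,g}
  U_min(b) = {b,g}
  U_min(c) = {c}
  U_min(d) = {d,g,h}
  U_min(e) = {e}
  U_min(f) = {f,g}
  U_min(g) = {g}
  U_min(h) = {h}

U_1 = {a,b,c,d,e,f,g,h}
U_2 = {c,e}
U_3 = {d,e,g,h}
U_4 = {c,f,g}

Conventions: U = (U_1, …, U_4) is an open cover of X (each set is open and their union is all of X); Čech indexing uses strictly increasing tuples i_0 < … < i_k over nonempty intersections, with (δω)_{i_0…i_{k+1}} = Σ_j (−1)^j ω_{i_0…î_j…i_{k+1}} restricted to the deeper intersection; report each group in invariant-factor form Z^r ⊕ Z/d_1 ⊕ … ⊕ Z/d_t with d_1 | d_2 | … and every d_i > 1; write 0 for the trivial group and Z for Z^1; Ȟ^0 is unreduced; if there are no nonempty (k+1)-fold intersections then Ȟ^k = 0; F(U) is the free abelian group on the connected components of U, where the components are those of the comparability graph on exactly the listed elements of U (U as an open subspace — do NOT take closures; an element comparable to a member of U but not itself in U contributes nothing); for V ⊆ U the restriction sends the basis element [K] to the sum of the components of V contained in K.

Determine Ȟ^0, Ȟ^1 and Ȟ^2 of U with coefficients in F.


nerve of the cover:
  U12={c,e} U13={d,e,g,h} U14={c,f,g} U23={e} U24={c} U34={g}
  U123={e} U124={c} U134={g}
components per intersection:
  U1: {a,b,d,f,g,h} {c} {e}
  U2: {c} {e}
  U3: {d,g,h} {e}
  U4: {c} {f,g}
  U12: {c} {e}
  U13: {d,g,h} {e}
  U14: {c} {f,g}
  U23: {e}
  U24: {c}
  U34: {g}
  U123: {e}
  U124: {c}
  U134: {g}
C dims 9,9,3; δ0: rk 6, SNF 1^6; δ1: rk 3, SNF 1^3
Ȟ^0 = (9 − 6) − 0 = 3, so Ȟ^0 ≅ Z^3
Ȟ^1 = (9 − 3) − 6 = 0, so Ȟ^1 ≅ 0
Ȟ^2 = (3 − 0) − 3 = 0, so Ȟ^2 ≅ 0

Ȟ^0 ≅ Z^3; Ȟ^1 ≅ 0; Ȟ^2 ≅ 0


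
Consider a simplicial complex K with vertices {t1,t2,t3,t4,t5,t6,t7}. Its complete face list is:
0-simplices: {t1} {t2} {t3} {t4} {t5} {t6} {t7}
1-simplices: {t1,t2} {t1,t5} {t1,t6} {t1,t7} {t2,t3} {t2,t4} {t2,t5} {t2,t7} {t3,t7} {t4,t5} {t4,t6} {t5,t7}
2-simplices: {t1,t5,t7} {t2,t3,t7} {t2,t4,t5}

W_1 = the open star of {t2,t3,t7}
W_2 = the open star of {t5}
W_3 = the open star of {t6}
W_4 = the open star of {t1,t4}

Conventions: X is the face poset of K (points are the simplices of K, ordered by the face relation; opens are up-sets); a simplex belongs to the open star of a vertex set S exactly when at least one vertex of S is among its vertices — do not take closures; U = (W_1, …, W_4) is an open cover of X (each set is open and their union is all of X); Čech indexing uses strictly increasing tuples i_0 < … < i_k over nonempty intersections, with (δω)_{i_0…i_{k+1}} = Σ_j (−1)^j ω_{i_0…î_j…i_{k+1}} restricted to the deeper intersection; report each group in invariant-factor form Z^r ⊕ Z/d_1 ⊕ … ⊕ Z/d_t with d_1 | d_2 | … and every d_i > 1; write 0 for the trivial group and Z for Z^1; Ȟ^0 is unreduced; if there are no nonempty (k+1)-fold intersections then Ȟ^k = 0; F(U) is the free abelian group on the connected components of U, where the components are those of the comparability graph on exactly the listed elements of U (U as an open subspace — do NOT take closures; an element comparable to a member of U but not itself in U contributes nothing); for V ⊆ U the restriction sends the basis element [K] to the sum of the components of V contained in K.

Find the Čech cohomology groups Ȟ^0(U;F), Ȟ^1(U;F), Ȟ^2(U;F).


nonempty intersections:
  W1={{t2},{t3},{t7},{t1,t2},{t1,t7},{t2,t3},{t2,t4},{t2,t5},{t2,t7},{t3,t7},{t5,t7},{t1,t5,t7},{t2,t3,t7},{t2,t4,t5}} W2={{t5},{t1,t5},{t2,t5},{t4,t5},{t5,t7},{t1,t5,t7},{t2,t4,t5}} W3={{t6},{t1,t6},{t4,t6}} W4={{t1},{t4},{t1,t2},{t1,t5},{t1,t6},{t1,t7},{t2,t4},{t4,t5},{t4,t6},{t1,t5,t7},{t2,t4,t5}}
  W12={{t2,t5},{t5,t7},{t1,t5,t7},{t2,t4,t5}} W14={{t1,t2},{t1,t7},{t2,t4},{t1,t5,t7},{t2,t4,t5}} W24={{t1,t5},{t4,t5},{t1,t5,t7},{t2,t4,t5}} W34={{t1,t6},{t4,t6}}
  W124={{t1,t5,t7},{t2,t4,t5}}
components per intersection:
  W1: {{t2},{t3},{t7},{t1,t2},{t1,t7},{t2,t3},{t2,t4},{t2,t5},{t2,t7},{t3,t7},{t5,t7},{t1,t5,t7},{t2,t3,t7},{t2,t4,t5}}
  W2: {{t5},{t1,t5},{t2,t5},{t4,t5},{t5,t7},{t1,t5,t7},{t2,t4,t5}}
  W3: {{t6},{t1,t6},{t4,t6}}
  W4: {{t1},{t1,t2},{t1,t5},{t1,t6},{t1,t7},{t1,t5,t7}} {{t4},{t2,t4},{t4,t5},{t4,t6},{t2,t4,t5}}
  W12: {{t2,t5},{t2,t4,t5}} {{t5,t7},{t1,t5,t7}}
  W14: {{t1,t2}} {{t1,t7},{t1,t5,t7}} {{t2,t4},{t2,t4,t5}}
  W24: {{t1,t5},{t1,t5,t7}} {{t4,t5},{t2,t4,t5}}
  W34: {{t1,t6}} {{t4,t6}}
  W124: {{t1,t5,t7}} {{t2,t4,t5}}
C dims 5,9,2; δ0: rk 4, SNF 1^4; δ1: rk 2, SNF 1^2
Ȟ^0: (5−4)−0=1 ⇒ Z
Ȟ^1: (9−2)−4=3 ⇒ Z^3
Ȟ^2: (2−0)−2=0 ⇒ 0

Ȟ^0 ≅ Z; Ȟ^1 ≅ Z^3; Ȟ^2 ≅ 0


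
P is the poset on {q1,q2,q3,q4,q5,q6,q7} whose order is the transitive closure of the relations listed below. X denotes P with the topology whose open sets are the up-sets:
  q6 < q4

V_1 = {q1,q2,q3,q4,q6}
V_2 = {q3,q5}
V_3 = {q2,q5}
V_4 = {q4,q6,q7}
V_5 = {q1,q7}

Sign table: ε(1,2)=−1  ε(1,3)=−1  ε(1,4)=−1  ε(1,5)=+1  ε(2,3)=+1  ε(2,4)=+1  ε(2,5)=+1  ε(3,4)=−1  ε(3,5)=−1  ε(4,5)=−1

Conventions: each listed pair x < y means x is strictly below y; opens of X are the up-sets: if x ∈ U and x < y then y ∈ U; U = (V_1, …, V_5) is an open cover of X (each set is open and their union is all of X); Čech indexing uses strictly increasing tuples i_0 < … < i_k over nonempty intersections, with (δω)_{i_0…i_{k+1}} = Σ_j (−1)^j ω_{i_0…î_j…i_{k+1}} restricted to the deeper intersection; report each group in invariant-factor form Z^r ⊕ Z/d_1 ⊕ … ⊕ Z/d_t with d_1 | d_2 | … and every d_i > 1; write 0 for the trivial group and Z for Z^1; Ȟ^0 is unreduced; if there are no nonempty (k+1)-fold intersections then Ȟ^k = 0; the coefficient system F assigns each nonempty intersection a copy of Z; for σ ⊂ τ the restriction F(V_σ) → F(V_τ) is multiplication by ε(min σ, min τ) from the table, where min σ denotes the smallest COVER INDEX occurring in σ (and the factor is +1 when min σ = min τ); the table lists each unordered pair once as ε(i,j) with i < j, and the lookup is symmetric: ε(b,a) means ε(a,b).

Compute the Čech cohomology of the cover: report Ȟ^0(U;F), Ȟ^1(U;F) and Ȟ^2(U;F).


cover nerve:
  V12={q3} V13={q2} V14={q4,q6} V15={q1} V23={q5} V45={q7}
C dims 5,6; δ0: rk 4, SNF 1^4
Ȟ^0: (5−4)−0=1 ⇒ Z
Ȟ^1: (6−0)−4=2 ⇒ Z^2
Ȟ^2: (0−0)−0=0 ⇒ 0

Ȟ^0 = Z,  Ȟ^1 = Z^2,  Ȟ^2 = 0


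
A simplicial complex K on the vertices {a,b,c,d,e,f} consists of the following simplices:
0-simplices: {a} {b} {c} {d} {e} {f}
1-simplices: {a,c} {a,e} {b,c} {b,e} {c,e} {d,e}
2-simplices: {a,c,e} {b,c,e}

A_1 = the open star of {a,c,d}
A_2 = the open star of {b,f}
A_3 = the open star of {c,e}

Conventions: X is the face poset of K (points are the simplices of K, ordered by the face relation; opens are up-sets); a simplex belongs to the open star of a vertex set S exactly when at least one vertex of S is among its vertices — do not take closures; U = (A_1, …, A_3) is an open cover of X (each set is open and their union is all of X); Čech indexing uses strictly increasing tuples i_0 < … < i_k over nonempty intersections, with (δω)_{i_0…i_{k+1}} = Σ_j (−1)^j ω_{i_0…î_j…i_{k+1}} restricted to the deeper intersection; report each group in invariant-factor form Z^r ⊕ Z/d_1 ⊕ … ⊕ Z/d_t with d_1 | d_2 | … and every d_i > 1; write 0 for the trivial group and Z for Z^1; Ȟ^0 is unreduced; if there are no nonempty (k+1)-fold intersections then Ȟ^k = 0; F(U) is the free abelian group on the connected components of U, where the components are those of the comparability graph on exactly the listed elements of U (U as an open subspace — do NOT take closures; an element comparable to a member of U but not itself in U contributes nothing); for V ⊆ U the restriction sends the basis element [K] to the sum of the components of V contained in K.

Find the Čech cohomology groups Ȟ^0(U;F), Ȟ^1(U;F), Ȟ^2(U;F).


nerve of the cover:
  A1={{a},{c},{d},{a,c},{a,e},{b,c},{c,e},{d,e},{a,c,e},{b,c,e}} A2={{b},{f},{b,c},{b,e},{b,c,e}} A3={{c},{e},{a,c},{a,e},{b,c},{b,e},{c,e},{d,e},{a,c,e},{b,c,e}}
  A12={{b,c},{b,c,e}} A13={{c},{a,c},{a,e},{b,c},{c,e},{d,e},{a,c,e},{b,c,e}} A23={{b,c},{b,e},{b,c,e}}
  A123={{b,c},{b,c,e}}
components per intersection:
  A1: {{a},{c},{a,c},{a,e},{b,c},{c,e},{a,c,e},{b,c,e}} {{d},{d,e}}
  A2: {{b},{b,c},{b,e},{b,c,e}} {{f}}
  A3: {{c},{e},{a,c},{a,e},{b,c},{b,e},{c,e},{d,e},{a,c,e},{b,c,e}}
  A12: {{b,c},{b,c,e}}
  A13: {{c},{a,c},{a,e},{b,c},{c,e},{a,c,e},{b,c,e}} {{d,e}}
  A23: {{b,c},{b,e},{b,c,e}}
  A123: {{b,c},{b,c,e}}
C dims 5,4,1; δ0: rk 3, SNF 1^3; δ1: rk 1, SNF 1^1
Ȟ^0 = (5 − 3) − 0 = 2, so Ȟ^0 ≅ Z^2
Ȟ^1 = (4 − 1) − 3 = 0, so Ȟ^1 ≅ 0
Ȟ^2 = (1 − 0) − 1 = 0, so Ȟ^2 ≅ 0

Ȟ^0 ≅ Z^2; Ȟ^1 ≅ 0; Ȟ^2 ≅ 0


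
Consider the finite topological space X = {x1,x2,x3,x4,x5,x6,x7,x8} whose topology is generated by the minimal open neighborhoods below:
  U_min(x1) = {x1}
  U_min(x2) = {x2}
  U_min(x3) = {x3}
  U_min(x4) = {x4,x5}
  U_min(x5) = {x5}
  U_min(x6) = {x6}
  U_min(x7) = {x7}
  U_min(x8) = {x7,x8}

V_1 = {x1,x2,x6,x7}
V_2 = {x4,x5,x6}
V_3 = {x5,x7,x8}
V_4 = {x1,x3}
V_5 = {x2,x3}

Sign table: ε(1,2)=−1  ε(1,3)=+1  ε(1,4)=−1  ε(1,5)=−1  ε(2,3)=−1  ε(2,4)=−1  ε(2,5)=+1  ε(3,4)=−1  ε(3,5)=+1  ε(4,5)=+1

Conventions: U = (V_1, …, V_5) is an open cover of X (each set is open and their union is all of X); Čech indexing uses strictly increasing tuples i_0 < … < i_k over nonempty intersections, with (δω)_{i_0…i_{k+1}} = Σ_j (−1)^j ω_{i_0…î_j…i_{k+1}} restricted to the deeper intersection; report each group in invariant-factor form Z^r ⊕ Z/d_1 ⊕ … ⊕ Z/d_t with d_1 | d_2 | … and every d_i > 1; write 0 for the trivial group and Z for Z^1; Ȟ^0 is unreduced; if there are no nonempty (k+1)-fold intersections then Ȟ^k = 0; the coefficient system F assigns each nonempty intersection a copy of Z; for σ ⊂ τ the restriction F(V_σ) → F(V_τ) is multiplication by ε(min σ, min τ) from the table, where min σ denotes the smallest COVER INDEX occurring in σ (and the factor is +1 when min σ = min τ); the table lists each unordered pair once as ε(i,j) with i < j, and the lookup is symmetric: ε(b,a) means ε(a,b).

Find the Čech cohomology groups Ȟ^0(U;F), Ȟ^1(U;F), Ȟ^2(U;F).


nerve of the cover:
  V12={x6} V13={x7} V14={x1} V15={x2} V23={x5} V45={x3}
C dims 5,6; δ0: rk 4, SNF 1^4
Ȟ^0 = (5 − 4) − 0 = 1, so Ȟ^0 ≅ Z
Ȟ^1 = (6 − 0) − 4 = 2, so Ȟ^1 ≅ Z^2
Ȟ^2 = (0 − 0) − 0 = 0, so Ȟ^2 ≅ 0

Ȟ^0 ≅ Z; Ȟ^1 ≅ Z^2; Ȟ^2 ≅ 0


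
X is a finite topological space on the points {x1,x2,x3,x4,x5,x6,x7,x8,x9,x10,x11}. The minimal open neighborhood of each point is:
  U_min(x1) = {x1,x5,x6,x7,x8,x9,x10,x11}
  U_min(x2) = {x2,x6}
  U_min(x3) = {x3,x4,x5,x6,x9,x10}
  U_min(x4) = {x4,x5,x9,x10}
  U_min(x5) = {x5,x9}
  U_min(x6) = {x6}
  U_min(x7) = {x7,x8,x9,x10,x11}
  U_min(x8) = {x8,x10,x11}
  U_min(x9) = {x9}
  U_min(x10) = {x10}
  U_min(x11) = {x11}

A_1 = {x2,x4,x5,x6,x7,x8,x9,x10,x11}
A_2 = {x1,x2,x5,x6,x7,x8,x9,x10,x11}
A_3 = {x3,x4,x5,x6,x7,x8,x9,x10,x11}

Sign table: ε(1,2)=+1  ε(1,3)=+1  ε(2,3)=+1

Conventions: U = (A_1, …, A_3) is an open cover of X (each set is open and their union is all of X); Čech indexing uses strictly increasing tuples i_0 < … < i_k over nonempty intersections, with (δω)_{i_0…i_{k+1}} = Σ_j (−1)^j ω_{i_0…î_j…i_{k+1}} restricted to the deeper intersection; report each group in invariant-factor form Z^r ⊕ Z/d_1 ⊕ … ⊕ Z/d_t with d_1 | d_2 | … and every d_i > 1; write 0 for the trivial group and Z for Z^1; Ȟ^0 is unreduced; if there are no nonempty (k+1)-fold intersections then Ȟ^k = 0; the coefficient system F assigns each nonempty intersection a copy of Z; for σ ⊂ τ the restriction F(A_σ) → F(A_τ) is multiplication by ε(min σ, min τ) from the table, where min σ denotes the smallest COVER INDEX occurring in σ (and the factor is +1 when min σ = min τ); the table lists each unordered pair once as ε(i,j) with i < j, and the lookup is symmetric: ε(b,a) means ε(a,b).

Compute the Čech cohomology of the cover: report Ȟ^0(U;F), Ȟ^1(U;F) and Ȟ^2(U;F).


cover nerve:
  A12={x2,x5,x6,x7,x8,x9,x10,x11} A13={x4,x5,x6,x7,x8,x9,x10,x11} A23={x5,x6,x7,x8,x9,x10,x11}
  A123={x5,x6,x7,x8,x9,x10,x11}
C dims 3,3,1; δ0: rk 2, SNF 1^2; δ1: rk 1, SNF 1^1
Ȟ^0: (3−2)−0=1 ⇒ Z
Ȟ^1: (3−1)−2=0 ⇒ 0
Ȟ^2: (1−0)−1=0 ⇒ 0

Ȟ^0(U;F) ≅ Z, Ȟ^1(U;F) ≅ 0 and Ȟ^2(U;F) ≅ 0


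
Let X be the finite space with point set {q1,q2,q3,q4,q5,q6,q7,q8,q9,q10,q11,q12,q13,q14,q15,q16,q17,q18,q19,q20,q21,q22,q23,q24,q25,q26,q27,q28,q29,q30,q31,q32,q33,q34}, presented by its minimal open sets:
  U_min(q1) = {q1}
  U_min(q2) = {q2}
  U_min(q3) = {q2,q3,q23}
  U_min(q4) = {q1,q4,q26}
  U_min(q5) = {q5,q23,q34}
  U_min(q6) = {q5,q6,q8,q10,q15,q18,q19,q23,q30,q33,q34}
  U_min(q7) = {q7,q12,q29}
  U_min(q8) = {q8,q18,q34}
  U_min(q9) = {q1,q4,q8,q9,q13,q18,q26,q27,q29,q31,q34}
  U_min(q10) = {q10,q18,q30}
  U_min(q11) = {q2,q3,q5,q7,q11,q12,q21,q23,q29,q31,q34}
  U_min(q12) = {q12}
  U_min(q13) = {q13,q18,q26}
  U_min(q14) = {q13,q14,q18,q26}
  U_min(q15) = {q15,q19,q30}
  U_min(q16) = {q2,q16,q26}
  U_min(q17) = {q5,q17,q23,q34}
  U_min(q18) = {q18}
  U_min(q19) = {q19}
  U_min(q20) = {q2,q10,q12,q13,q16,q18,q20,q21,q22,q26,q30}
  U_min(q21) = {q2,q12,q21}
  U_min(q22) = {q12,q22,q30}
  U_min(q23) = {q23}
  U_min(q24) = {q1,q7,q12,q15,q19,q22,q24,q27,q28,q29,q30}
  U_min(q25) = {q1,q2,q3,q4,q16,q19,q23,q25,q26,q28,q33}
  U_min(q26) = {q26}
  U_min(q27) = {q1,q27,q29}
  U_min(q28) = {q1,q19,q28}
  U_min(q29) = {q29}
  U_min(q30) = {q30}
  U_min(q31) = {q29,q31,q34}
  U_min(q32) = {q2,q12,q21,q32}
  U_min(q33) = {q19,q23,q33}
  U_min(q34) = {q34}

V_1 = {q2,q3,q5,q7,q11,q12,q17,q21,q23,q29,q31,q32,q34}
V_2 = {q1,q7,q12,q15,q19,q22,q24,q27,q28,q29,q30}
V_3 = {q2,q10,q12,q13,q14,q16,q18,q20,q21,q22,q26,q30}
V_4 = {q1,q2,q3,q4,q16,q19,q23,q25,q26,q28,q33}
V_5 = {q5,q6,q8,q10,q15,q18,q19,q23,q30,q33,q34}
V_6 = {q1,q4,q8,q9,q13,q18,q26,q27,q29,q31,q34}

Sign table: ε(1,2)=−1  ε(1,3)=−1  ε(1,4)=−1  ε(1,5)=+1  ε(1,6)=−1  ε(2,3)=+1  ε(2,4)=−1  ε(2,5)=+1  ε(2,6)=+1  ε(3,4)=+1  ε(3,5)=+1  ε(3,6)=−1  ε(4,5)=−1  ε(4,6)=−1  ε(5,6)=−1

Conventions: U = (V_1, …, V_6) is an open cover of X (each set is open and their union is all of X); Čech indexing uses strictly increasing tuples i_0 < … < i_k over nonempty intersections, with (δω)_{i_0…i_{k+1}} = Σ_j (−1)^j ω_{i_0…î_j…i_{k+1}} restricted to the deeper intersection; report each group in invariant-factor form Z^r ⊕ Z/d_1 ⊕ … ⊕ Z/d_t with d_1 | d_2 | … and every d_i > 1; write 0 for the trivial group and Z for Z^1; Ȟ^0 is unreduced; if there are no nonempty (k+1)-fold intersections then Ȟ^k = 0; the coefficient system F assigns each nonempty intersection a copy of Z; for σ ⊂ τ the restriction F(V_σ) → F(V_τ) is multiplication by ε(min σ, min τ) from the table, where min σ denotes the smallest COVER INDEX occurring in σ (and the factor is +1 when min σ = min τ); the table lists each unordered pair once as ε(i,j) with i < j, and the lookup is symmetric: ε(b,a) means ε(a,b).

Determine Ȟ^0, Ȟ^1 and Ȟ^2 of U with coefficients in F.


Ȟ^0(U;F) ≅ 0, Ȟ^1(U;F) ≅ Z/2, Ȟ^2(U;F) ≅ Z

nerve simplices:
  V12={q7,q12,q29} V13={q2,q12,q21} V14={q2,q3,q23} V15={q5,q23,q34} V16={q29,q31,q34} V23={q12,q22,q30} V24={q1,q19,q28} V25={q15,q19,q30} V26={q1,q27,q29} V34={q2,q16,q26} V35={q10,q18,q30} V36={q13,q18,q26} V45={q19,q23,q33} V46={q1,q4,q26} V56={q8,q18,q34}
  V123={q12} V126={q29} V134={q2} V145={q23} V156={q34} V235={q30} V245={q19} V246={q1} V346={q26} V356={q18}
C dims 6,15,10; δ0: rk 6, SNF 1^5·2; δ1: rk 9, SNF 1^9
degree 0: 6−6−0 = 0 → Ȟ^0 ≅ 0
degree 1: 15−9−6 = 0 plus torsion [2] → Ȟ^1 ≅ Z/2
degree 2: 10−0−9 = 1 → Ȟ^2 ≅ Z


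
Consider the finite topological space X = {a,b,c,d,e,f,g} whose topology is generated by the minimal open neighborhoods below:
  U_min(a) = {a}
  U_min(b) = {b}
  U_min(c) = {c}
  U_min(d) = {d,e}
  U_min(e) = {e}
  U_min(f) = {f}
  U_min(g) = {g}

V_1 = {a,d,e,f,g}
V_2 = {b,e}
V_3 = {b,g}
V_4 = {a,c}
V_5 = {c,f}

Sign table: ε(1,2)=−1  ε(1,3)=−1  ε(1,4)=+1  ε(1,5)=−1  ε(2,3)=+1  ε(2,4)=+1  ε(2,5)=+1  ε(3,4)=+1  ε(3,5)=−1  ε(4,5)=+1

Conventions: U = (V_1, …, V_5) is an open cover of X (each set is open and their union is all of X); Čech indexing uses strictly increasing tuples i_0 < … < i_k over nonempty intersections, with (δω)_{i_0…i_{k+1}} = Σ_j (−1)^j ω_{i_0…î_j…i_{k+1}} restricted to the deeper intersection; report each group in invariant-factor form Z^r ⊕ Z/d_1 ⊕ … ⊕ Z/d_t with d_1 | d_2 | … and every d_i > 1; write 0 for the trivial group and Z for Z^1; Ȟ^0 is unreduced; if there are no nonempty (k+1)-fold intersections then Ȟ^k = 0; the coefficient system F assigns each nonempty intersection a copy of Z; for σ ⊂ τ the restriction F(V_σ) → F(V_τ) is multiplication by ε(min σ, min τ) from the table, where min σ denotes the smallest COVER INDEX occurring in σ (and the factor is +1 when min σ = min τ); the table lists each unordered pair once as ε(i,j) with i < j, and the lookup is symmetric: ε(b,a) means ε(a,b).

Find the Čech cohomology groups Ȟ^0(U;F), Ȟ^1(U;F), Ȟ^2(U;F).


Ȟ^0 = 0, Ȟ^1 = Z ⊕ Z/2 and Ȟ^2 = 0

cover nerve:
  V12={e} V13={g} V14={a} V15={f} V23={b} V45={c}
C dims 5,6; δ0: rk 5, SNF 1^4·2
Ȟ^0: (5−5)−0=0 ⇒ 0
Ȟ^1: (6−0)−5=1 plus torsion [2] ⇒ Z ⊕ Z/2
Ȟ^2: (0−0)−0=0 ⇒ 0


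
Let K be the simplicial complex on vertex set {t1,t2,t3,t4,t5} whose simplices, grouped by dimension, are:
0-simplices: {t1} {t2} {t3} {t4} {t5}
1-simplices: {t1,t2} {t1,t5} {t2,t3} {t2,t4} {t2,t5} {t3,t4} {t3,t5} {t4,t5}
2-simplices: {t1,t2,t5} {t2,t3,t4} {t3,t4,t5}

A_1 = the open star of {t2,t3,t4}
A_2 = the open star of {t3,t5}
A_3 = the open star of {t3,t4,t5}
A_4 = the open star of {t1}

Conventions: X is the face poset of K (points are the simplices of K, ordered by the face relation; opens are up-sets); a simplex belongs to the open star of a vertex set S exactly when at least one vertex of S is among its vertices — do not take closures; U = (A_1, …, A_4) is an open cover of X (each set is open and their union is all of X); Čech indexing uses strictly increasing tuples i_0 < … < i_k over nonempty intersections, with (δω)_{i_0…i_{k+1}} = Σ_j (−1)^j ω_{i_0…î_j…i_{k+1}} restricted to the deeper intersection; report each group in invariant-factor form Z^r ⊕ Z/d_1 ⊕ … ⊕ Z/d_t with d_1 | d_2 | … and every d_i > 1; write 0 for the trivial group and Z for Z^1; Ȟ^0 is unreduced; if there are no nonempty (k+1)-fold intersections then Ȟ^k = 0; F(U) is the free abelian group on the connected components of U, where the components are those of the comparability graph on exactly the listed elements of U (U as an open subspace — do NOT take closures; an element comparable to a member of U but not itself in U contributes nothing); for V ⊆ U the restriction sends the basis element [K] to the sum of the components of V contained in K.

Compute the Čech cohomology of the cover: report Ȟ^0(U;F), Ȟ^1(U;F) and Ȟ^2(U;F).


nerve of the cover:
  A1={{t2},{t3},{t4},{t1,t2},{t2,t3},{t2,t4},{t2,t5},{t3,t4},{t3,t5},{t4,t5},{t1,t2,t5},{t2,t3,t4},{t3,t4,t5}} A2={{t3},{t5},{t1,t5},{t2,t3},{t2,t5},{t3,t4},{t3,t5},{t4,t5},{t1,t2,t5},{t2,t3,t4},{t3,t4,t5}} A3={{t3},{t4},{t5},{t1,t5},{t2,t3},{t2,t4},{t2,t5},{t3,t4},{t3,t5},{t4,t5},{t1,t2,t5},{t2,t3,t4},{t3,t4,t5}} A4={{t1},{t1,t2},{t1,t5},{t1,t2,t5}}
  A12={{t3},{t2,t3},{t2,t5},{t3,t4},{t3,t5},{t4,t5},{t1,t2,t5},{t2,t3,t4},{t3,t4,t5}} A13={{t3},{t4},{t2,t3},{t2,t4},{t2,t5},{t3,t4},{t3,t5},{t4,t5},{t1,t2,t5},{t2,t3,t4},{t3,t4,t5}} A14={{t1,t2},{t1,t2,t5}} A23={{t3},{t5},{t1,t5},{t2,t3},{t2,t5},{t3,t4},{t3,t5},{t4,t5},{t1,t2,t5},{t2,t3,t4},{t3,t4,t5}} A24={{t1,t5},{t1,t2,t5}} A34={{t1,t5},{t1,t2,t5}}
  A123={{t3},{t2,t3},{t2,t5},{t3,t4},{t3,t5},{t4,t5},{t1,t2,t5},{t2,t3,t4},{t3,t4,t5}} A124={{t1,t2,t5}} A134={{t1,t2,t5}} A234={{t1,t5},{t1,t2,t5}}
  A1234={{t1,t2,t5}}
components per intersection:
  A1: {{t2},{t3},{t4},{t1,t2},{t2,t3},{t2,t4},{t2,t5},{t3,t4},{t3,t5},{t4,t5},{t1,t2,t5},{t2,t3,t4},{t3,t4,t5}}
  A2: {{t3},{t5},{t1,t5},{t2,t3},{t2,t5},{t3,t4},{t3,t5},{t4,t5},{t1,t2,t5},{t2,t3,t4},{t3,t4,t5}}
  A3: {{t3},{t4},{t5},{t1,t5},{t2,t3},{t2,t4},{t2,t5},{t3,t4},{t3,t5},{t4,t5},{t1,t2,t5},{t2,t3,t4},{t3,t4,t5}}
  A4: {{t1},{t1,t2},{t1,t5},{t1,t2,t5}}
  A12: {{t3},{t2,t3},{t3,t4},{t3,t5},{t4,t5},{t2,t3,t4},{t3,t4,t5}} {{t2,t5},{t1,t2,t5}}
  A13: {{t3},{t4},{t2,t3},{t2,t4},{t3,t4},{t3,t5},{t4,t5},{t2,t3,t4},{t3,t4,t5}} {{t2,t5},{t1,t2,t5}}
  A14: {{t1,t2},{t1,t2,t5}}
  A23: {{t3},{t5},{t1,t5},{t2,t3},{t2,t5},{t3,t4},{t3,t5},{t4,t5},{t1,t2,t5},{t2,t3,t4},{t3,t4,t5}}
  A24: {{t1,t5},{t1,t2,t5}}
  A34: {{t1,t5},{t1,t2,t5}}
  A123: {{t3},{t2,t3},{t3,t4},{t3,t5},{t4,t5},{t2,t3,t4},{t3,t4,t5}} {{t2,t5},{t1,t2,t5}}
  A124: {{t1,t2,t5}}
  A134: {{t1,t2,t5}}
  A234: {{t1,t5},{t1,t2,t5}}
  A1234: {{t1,t2,t5}}
C dims 4,8,5,1; δ0: rk 3, SNF 1^3; δ1: rk 4, SNF 1^4; δ2: rk 1, SNF 1^1
Ȟ^0 = (4 − 3) − 0 = 1, so Ȟ^0 ≅ Z
Ȟ^1 = (8 − 4) − 3 = 1, so Ȟ^1 ≅ Z
Ȟ^2 = (5 − 1) − 4 = 0, so Ȟ^2 ≅ 0

Ȟ^0 = Z,  Ȟ^1 = Z,  Ȟ^2 = 0


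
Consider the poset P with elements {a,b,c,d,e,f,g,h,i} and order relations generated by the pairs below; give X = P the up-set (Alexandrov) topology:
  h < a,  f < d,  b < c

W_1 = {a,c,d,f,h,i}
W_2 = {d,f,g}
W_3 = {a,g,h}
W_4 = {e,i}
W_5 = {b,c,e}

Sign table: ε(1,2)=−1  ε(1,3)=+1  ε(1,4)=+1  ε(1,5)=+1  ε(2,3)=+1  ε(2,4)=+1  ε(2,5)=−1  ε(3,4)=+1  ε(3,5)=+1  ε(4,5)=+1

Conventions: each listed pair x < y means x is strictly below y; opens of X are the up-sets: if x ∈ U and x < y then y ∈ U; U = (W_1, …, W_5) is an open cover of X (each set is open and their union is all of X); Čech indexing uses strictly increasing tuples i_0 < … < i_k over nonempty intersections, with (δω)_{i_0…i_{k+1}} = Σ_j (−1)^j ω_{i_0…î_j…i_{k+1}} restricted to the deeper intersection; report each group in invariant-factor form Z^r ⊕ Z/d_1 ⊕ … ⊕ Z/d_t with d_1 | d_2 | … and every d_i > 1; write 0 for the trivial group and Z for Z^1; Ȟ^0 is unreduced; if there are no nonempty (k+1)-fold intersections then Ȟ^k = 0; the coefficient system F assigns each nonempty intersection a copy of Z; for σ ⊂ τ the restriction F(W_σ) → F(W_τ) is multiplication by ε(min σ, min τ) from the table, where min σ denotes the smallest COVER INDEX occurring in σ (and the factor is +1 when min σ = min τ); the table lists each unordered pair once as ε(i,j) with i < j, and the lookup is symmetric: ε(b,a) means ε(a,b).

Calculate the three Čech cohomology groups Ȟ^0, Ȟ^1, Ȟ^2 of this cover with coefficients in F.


Ȟ^0 = 0,  Ȟ^1 = Z ⊕ Z/2,  Ȟ^2 = 0

nerve simplices:
  W12={d,f} W13={a,h} W14={i} W15={c} W23={g} W45={e}
C dims 5,6; δ0: rk 5, SNF 1^4·2
degree 0: 5−5−0 = 0 → Ȟ^0 ≅ 0
degree 1: 6−0−5 = 1 plus torsion [2] → Ȟ^1 ≅ Z ⊕ Z/2
degree 2: 0−0−0 = 0 → Ȟ^2 ≅ 0


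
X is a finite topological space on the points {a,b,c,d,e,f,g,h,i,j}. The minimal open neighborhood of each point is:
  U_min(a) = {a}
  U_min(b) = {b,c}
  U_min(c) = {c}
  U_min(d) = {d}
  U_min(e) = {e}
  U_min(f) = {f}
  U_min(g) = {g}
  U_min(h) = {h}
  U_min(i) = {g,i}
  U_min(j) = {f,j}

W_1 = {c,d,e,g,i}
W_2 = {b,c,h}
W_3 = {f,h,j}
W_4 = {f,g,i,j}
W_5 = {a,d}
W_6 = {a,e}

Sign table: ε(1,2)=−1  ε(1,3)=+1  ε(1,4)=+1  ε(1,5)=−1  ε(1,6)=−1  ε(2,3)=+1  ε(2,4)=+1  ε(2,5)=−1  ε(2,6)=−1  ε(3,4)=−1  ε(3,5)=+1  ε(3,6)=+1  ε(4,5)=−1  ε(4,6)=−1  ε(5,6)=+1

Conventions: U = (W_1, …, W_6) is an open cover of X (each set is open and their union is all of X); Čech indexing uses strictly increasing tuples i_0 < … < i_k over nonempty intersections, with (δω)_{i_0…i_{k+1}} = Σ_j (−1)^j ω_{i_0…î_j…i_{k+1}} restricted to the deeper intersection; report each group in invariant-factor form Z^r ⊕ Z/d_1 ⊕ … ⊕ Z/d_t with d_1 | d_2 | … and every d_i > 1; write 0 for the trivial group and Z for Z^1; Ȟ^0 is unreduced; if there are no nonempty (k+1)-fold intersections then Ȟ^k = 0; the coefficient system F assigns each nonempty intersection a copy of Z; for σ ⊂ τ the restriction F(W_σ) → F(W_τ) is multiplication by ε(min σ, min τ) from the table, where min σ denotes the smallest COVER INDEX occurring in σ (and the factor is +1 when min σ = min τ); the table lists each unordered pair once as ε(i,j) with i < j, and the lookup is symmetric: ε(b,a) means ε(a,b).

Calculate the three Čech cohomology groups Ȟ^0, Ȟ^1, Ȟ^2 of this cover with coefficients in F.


nonempty overlaps:
  W12={c} W14={g,i} W15={d} W16={e} W23={h} W34={f,j} W56={a}
C dims 6,7; δ0: rk 5, SNF 1^5
degree 0: 6−5−0 = 1 → Ȟ^0 ≅ Z
degree 1: 7−0−5 = 2 → Ȟ^1 ≅ Z^2
degree 2: 0−0−0 = 0 → Ȟ^2 ≅ 0

Ȟ^0(U;F) ≅ Z, Ȟ^1(U;F) ≅ Z^2, Ȟ^2(U;F) ≅ 0


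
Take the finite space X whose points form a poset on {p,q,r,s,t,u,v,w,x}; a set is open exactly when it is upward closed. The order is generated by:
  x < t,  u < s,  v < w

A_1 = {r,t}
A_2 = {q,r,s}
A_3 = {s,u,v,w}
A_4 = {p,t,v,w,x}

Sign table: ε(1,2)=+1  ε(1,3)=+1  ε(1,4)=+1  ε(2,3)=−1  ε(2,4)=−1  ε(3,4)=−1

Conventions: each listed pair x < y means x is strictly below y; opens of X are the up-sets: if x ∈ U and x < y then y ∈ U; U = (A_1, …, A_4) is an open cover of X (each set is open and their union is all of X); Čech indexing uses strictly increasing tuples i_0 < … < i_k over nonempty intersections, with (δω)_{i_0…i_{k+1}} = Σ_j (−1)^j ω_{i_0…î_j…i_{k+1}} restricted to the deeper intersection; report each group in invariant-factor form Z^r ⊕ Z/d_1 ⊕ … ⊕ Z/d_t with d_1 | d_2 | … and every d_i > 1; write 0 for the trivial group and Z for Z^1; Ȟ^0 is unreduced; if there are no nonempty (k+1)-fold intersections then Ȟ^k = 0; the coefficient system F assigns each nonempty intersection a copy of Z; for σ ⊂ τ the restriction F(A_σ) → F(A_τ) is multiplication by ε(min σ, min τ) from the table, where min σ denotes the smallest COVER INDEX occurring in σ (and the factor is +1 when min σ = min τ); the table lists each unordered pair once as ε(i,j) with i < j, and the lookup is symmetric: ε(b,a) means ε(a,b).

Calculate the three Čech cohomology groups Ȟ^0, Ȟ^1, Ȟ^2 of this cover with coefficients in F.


Ȟ^0(U;F) ≅ Z,  Ȟ^1(U;F) ≅ Z,  Ȟ^2(U;F) ≅ 0

nerve of the cover:
  A12={r} A14={t} A23={s} A34={v,w}
C dims 4,4; δ0: rk 3, SNF 1^3
Ȟ^0 = (4 − 3) − 0 = 1, so Ȟ^0 ≅ Z
Ȟ^1 = (4 − 0) − 3 = 1, so Ȟ^1 ≅ Z
Ȟ^2 = (0 − 0) − 0 = 0, so Ȟ^2 ≅ 0


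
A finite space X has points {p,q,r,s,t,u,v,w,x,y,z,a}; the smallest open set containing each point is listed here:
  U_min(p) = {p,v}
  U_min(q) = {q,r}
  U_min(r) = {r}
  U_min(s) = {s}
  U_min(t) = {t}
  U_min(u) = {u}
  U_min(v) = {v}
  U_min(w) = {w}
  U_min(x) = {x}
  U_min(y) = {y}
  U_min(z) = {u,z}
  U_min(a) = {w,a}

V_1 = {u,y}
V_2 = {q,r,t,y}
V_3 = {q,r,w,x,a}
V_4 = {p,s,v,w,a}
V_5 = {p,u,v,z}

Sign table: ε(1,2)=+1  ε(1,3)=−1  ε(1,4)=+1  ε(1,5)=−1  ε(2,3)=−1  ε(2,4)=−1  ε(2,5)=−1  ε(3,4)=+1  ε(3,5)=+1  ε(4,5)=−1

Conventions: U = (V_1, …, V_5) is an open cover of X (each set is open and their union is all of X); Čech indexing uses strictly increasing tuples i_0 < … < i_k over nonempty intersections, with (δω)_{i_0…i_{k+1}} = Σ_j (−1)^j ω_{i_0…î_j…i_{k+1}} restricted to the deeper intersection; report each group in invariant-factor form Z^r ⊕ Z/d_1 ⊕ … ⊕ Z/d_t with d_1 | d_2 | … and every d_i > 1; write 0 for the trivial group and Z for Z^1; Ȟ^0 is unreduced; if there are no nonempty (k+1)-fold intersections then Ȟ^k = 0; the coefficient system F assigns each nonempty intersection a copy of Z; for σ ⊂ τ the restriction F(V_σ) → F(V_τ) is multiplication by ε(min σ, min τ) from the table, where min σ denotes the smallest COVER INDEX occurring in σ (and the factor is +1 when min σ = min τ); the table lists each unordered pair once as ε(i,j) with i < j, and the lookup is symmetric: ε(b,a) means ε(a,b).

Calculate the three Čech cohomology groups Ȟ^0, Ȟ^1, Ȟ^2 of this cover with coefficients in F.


nonempty intersections:
  V12={y} V15={u} V23={q,r} V34={w,a} V45={p,v}
C dims 5,5; δ0: rk 5, SNF 1^4·2
Ȟ^0: (5−5)−0=0 ⇒ 0
Ȟ^1: (5−0)−5=0 plus torsion [2] ⇒ Z/2
Ȟ^2: (0−0)−0=0 ⇒ 0

Ȟ^0(U;F) ≅ 0; Ȟ^1(U;F) ≅ Z/2; Ȟ^2(U;F) ≅ 0


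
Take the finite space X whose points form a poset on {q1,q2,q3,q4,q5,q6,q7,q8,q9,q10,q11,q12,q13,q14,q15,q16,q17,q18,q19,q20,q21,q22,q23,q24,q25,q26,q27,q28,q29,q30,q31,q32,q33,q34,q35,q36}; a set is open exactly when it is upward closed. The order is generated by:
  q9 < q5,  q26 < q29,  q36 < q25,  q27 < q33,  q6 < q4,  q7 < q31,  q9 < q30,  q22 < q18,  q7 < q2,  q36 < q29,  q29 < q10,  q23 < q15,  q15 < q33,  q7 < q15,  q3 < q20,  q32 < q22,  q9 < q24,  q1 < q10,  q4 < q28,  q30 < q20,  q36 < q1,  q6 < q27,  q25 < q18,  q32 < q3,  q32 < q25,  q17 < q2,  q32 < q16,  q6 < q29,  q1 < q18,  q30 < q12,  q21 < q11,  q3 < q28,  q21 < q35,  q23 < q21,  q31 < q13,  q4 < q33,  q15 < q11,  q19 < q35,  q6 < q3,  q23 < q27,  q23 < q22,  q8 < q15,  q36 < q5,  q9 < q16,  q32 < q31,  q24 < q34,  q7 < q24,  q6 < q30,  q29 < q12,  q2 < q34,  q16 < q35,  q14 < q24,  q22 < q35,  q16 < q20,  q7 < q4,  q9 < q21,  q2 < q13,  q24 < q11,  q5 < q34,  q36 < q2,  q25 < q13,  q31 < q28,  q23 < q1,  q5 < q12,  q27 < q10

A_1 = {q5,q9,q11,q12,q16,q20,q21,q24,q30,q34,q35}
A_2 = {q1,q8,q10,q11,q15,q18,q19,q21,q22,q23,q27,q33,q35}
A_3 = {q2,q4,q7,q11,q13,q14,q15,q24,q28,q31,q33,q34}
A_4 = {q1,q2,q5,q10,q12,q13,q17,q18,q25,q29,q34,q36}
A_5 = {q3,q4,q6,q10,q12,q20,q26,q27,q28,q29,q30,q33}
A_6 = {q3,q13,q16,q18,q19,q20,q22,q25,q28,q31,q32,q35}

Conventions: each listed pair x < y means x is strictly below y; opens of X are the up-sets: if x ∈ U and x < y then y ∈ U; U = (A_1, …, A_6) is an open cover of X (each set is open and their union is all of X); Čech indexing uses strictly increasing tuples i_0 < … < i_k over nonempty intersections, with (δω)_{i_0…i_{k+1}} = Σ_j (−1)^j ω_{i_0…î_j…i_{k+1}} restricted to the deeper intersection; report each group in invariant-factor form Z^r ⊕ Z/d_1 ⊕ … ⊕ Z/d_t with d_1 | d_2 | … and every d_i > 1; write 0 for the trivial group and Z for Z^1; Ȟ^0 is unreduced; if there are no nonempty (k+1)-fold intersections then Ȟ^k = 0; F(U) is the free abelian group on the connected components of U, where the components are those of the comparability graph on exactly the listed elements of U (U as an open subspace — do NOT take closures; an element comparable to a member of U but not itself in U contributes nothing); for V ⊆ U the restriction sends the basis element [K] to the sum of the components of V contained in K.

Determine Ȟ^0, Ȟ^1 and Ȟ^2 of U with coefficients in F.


nonempty intersections:
  A12={q11,q21,q35} A13={q11,q24,q34} A14={q5,q12,q34} A15={q12,q20,q30} A16={q16,q20,q35} A23={q11,q15,q33} A24={q1,q10,q18} A25={q10,q27,q33} A26={q18,q19,q22,q35} A34={q2,q13,q34} A35={q4,q28,q33} A36={q13,q28,q31} A45={q10,q12,q29} A46={q13,q18,q25} A56={q3,q20,q28}
  A123={q11} A126={q35} A134={q34} A145={q12} A156={q20} A235={q33} A245={q10} A246={q18} A346={q13} A356={q28}
components per intersection:
  A1: {q5,q9,q11,q12,q16,q20,q21,q24,q30,q34,q35}
  A2: {q1,q8,q10,q11,q15,q18,q19,q21,q22,q23,q27,q33,q35}
  A3: {q2,q4,q7,q11,q13,q14,q15,q24,q28,q31,q33,q34}
  A4: {q1,q2,q5,q10,q12,q13,q17,q18,q25,q29,q34,q36}
  A5: {q3,q4,q6,q10,q12,q20,q26,q27,q28,q29,q30,q33}
  A6: {q3,q13,q16,q18,q19,q20,q22,q25,q28,q31,q32,q35}
  A12: {q11,q21,q35}
  A13: {q11,q24,q34}
  A14: {q5,q12,q34}
  A15: {q12,q20,q30}
  A16: {q16,q20,q35}
  A23: {q11,q15,q33}
  A24: {q1,q10,q18}
  A25: {q10,q27,q33}
  A26: {q18,q19,q22,q35}
  A34: {q2,q13,q34}
  A35: {q4,q28,q33}
  A36: {q13,q28,q31}
  A45: {q10,q12,q29}
  A46: {q13,q18,q25}
  A56: {q3,q20,q28}
  A123: {q11}
  A126: {q35}
  A134: {q34}
  A145: {q12}
  A156: {q20}
  A235: {q33}
  A245: {q10}
  A246: {q18}
  A346: {q13}
  A356: {q28}
C dims 6,15,10; δ0: rk 5, SNF 1^5; δ1: rk 10, SNF 1^9·2
Ȟ^0: (6−5)−0=1 ⇒ Z
Ȟ^1: (15−10)−5=0 ⇒ 0
Ȟ^2: (10−0)−10=0 plus torsion [2] ⇒ Z/2

Ȟ^0 ≅ Z,  Ȟ^1 ≅ 0,  Ȟ^2 ≅ Z/2


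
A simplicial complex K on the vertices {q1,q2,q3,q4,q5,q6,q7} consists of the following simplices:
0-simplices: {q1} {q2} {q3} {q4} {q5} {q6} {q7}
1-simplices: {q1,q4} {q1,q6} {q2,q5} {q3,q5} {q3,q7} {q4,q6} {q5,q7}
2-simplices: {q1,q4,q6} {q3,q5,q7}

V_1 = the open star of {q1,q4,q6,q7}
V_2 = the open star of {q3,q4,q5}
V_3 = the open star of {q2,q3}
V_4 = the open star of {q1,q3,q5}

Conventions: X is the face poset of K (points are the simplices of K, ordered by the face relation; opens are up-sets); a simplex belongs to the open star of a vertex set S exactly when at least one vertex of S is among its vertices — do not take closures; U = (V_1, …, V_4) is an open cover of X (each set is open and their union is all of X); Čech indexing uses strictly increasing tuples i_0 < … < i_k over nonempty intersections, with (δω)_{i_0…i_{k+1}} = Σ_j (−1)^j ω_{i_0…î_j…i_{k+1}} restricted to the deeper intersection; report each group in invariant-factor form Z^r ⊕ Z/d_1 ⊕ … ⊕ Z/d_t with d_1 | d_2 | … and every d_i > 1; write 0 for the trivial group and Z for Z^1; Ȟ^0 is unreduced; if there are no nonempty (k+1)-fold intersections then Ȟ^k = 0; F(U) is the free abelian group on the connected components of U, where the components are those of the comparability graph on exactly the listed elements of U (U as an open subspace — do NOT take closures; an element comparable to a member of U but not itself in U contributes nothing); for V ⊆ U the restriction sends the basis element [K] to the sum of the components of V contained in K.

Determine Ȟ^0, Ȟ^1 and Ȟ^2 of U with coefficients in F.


Ȟ^0 ≅ Z^2; Ȟ^1 ≅ 0; Ȟ^2 ≅ 0

cover nerve:
  V1={{q1},{q4},{q6},{q7},{q1,q4},{q1,q6},{q3,q7},{q4,q6},{q5,q7},{q1,q4,q6},{q3,q5,q7}} V2={{q3},{q4},{q5},{q1,q4},{q2,q5},{q3,q5},{q3,q7},{q4,q6},{q5,q7},{q1,q4,q6},{q3,q5,q7}} V3={{q2},{q3},{q2,q5},{q3,q5},{q3,q7},{q3,q5,q7}} V4={{q1},{q3},{q5},{q1,q4},{q1,q6},{q2,q5},{q3,q5},{q3,q7},{q5,q7},{q1,q4,q6},{q3,q5,q7}}
  V12={{q4},{q1,q4},{q3,q7},{q4,q6},{q5,q7},{q1,q4,q6},{q3,q5,q7}} V13={{q3,q7},{q3,q5,q7}} V14={{q1},{q1,q4},{q1,q6},{q3,q7},{q5,q7},{q1,q4,q6},{q3,q5,q7}} V23={{q3},{q2,q5},{q3,q5},{q3,q7},{q3,q5,q7}} V24={{q3},{q5},{q1,q4},{q2,q5},{q3,q5},{q3,q7},{q5,q7},{q1,q4,q6},{q3,q5,q7}} V34={{q3},{q2,q5},{q3,q5},{q3,q7},{q3,q5,q7}}
  V123={{q3,q7},{q3,q5,q7}} V124={{q1,q4},{q3,q7},{q5,q7},{q1,q4,q6},{q3,q5,q7}} V134={{q3,q7},{q3,q5,q7}} V234={{q3},{q2,q5},{q3,q5},{q3,q7},{q3,q5,q7}}
  V1234={{q3,q7},{q3,q5,q7}}
components per intersection:
  V1: {{q1},{q4},{q6},{q1,q4},{q1,q6},{q4,q6},{q1,q4,q6}} {{q7},{q3,q7},{q5,q7},{q3,q5,q7}}
  V2: {{q3},{q5},{q2,q5},{q3,q5},{q3,q7},{q5,q7},{q3,q5,q7}} {{q4},{q1,q4},{q4,q6},{q1,q4,q6}}
  V3: {{q2},{q2,q5}} {{q3},{q3,q5},{q3,q7},{q3,q5,q7}}
  V4: {{q1},{q1,q4},{q1,q6},{q1,q4,q6}} {{q3},{q5},{q2,q5},{q3,q5},{q3,q7},{q5,q7},{q3,q5,q7}}
  V12: {{q4},{q1,q4},{q4,q6},{q1,q4,q6}} {{q3,q7},{q5,q7},{q3,q5,q7}}
  V13: {{q3,q7},{q3,q5,q7}}
  V14: {{q1},{q1,q4},{q1,q6},{q1,q4,q6}} {{q3,q7},{q5,q7},{q3,q5,q7}}
  V23: {{q3},{q3,q5},{q3,q7},{q3,q5,q7}} {{q2,q5}}
  V24: {{q3},{q5},{q2,q5},{q3,q5},{q3,q7},{q5,q7},{q3,q5,q7}} {{q1,q4},{q1,q4,q6}}
  V34: {{q3},{q3,q5},{q3,q7},{q3,q5,q7}} {{q2,q5}}
  V123: {{q3,q7},{q3,q5,q7}}
  V124: {{q1,q4},{q1,q4,q6}} {{q3,q7},{q5,q7},{q3,q5,q7}}
  V134: {{q3,q7},{q3,q5,q7}}
  V234: {{q3},{q3,q5},{q3,q7},{q3,q5,q7}} {{q2,q5}}
  V1234: {{q3,q7},{q3,q5,q7}}
C dims 8,11,6,1; δ0: rk 6, SNF 1^6; δ1: rk 5, SNF 1^5; δ2: rk 1, SNF 1^1
Ȟ^0: (8−6)−0=2 ⇒ Z^2
Ȟ^1: (11−5)−6=0 ⇒ 0
Ȟ^2: (6−1)−5=0 ⇒ 0


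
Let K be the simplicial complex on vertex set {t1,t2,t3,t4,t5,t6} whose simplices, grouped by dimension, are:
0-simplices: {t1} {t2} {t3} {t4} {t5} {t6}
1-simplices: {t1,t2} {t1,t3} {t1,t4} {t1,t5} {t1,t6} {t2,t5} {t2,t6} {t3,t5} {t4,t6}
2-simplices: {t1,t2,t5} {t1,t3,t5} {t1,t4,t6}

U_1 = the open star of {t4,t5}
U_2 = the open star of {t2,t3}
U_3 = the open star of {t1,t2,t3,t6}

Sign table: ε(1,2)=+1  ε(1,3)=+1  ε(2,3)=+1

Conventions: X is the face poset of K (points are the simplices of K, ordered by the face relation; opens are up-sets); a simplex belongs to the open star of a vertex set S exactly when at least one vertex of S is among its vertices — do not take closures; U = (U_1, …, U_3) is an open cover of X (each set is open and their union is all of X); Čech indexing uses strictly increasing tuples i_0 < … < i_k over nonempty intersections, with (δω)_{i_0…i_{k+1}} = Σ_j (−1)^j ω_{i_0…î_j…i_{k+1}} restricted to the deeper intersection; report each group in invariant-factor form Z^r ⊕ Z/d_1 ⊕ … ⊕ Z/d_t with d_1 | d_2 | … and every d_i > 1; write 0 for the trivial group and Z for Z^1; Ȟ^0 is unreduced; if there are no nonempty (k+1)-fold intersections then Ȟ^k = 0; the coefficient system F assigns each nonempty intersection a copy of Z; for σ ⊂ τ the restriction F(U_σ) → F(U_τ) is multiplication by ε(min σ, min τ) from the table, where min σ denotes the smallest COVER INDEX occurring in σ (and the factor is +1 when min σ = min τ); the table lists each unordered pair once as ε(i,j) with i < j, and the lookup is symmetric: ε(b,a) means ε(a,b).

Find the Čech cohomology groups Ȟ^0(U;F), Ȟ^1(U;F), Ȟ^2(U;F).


intersection data:
  U1={{t4},{t5},{t1,t4},{t1,t5},{t2,t5},{t3,t5},{t4,t6},{t1,t2,t5},{t1,t3,t5},{t1,t4,t6}} U2={{t2},{t3},{t1,t2},{t1,t3},{t2,t5},{t2,t6},{t3,t5},{t1,t2,t5},{t1,t3,t5}} U3={{t1},{t2},{t3},{t6},{t1,t2},{t1,t3},{t1,t4},{t1,t5},{t1,t6},{t2,t5},{t2,t6},{t3,t5},{t4,t6},{t1,t2,t5},{t1,t3,t5},{t1,t4,t6}}
  U12={{t2,t5},{t3,t5},{t1,t2,t5},{t1,t3,t5}} U13={{t1,t4},{t1,t5},{t2,t5},{t3,t5},{t4,t6},{t1,t2,t5},{t1,t3,t5},{t1,t4,t6}} U23={{t2},{t3},{t1,t2},{t1,t3},{t2,t5},{t2,t6},{t3,t5},{t1,t2,t5},{t1,t3,t5}}
  U123={{t2,t5},{t3,t5},{t1,t2,t5},{t1,t3,t5}}
C dims 3,3,1; δ0: rk 2, SNF 1^2; δ1: rk 1, SNF 1^1
Ȟ^0 = (3 − 2) − 0 = 1, so Ȟ^0 ≅ Z
Ȟ^1 = (3 − 1) − 2 = 0, so Ȟ^1 ≅ 0
Ȟ^2 = (1 − 0) − 1 = 0, so Ȟ^2 ≅ 0

Ȟ^0 ≅ Z,  Ȟ^1 ≅ 0,  Ȟ^2 ≅ 0


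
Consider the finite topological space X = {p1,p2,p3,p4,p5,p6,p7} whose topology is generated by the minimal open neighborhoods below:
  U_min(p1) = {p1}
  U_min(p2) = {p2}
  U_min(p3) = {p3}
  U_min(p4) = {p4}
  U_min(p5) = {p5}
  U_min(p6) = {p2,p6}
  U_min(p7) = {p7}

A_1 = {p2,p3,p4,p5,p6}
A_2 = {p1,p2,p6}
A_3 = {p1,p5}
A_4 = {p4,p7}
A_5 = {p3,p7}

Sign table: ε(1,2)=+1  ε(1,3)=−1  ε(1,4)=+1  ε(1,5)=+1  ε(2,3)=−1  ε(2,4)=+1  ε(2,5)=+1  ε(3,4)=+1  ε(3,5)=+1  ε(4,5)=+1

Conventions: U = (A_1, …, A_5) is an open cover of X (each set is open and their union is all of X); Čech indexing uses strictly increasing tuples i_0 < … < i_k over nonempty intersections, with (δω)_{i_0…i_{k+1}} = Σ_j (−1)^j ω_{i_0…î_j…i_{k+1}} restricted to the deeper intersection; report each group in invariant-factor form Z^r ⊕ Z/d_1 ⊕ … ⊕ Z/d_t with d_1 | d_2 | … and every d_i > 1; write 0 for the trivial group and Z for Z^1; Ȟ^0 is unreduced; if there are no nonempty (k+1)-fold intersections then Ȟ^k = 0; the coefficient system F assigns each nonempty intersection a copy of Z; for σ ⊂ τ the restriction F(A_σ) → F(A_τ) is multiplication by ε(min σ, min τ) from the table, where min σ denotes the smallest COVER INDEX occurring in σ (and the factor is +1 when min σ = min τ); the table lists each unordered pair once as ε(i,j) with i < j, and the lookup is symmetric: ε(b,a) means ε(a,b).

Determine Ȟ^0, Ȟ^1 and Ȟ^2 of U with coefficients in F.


Ȟ^0 = Z, Ȟ^1 = Z^2, Ȟ^2 = 0

nonempty overlaps:
  A12={p2,p6} A13={p5} A14={p4} A15={p3} A23={p1} A45={p7}
C dims 5,6; δ0: rk 4, SNF 1^4
degree 0: 5−4−0 = 1 → Ȟ^0 ≅ Z
degree 1: 6−0−4 = 2 → Ȟ^1 ≅ Z^2
degree 2: 0−0−0 = 0 → Ȟ^2 ≅ 0
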